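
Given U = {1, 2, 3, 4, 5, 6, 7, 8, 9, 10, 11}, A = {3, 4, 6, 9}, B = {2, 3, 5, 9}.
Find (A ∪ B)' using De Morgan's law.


U = {1, 2, 3, 4, 5, 6, 7, 8, 9, 10, 11}
A = {3, 4, 6, 9}, B = {2, 3, 5, 9}
A ∪ B = {2, 3, 4, 5, 6, 9}
(A ∪ B)' = U \ (A ∪ B) = {1, 7, 8, 10, 11}
Verification via A' ∩ B': A' = {1, 2, 5, 7, 8, 10, 11}, B' = {1, 4, 6, 7, 8, 10, 11}
A' ∩ B' = {1, 7, 8, 10, 11} ✓

{1, 7, 8, 10, 11}


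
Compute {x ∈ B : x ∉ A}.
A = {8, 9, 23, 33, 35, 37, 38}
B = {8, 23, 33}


Set A = {8, 9, 23, 33, 35, 37, 38}
Set B = {8, 23, 33}
Check each element of B against A:
8 ∈ A, 23 ∈ A, 33 ∈ A
Elements of B not in A: {}

{}


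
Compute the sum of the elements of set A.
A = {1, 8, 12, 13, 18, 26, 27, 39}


Set A = {1, 8, 12, 13, 18, 26, 27, 39}
Sum = 1 + 8 + 12 + 13 + 18 + 26 + 27 + 39 = 144

144


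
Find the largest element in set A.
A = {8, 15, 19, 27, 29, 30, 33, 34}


Set A = {8, 15, 19, 27, 29, 30, 33, 34}
Elements in ascending order: 8, 15, 19, 27, 29, 30, 33, 34
The largest element is 34.

34


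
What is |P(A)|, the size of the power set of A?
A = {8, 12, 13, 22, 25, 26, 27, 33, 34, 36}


Set A = {8, 12, 13, 22, 25, 26, 27, 33, 34, 36}
|A| = 10
The power set P(A) contains all subsets of A.
|P(A)| = 2^|A| = 2^10 = 1024

1024


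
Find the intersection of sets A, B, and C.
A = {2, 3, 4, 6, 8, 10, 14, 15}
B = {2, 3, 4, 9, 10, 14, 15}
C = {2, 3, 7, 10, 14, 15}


Set A = {2, 3, 4, 6, 8, 10, 14, 15}
Set B = {2, 3, 4, 9, 10, 14, 15}
Set C = {2, 3, 7, 10, 14, 15}
First, A ∩ B = {2, 3, 4, 10, 14, 15}
Then, (A ∩ B) ∩ C = {2, 3, 10, 14, 15}

{2, 3, 10, 14, 15}


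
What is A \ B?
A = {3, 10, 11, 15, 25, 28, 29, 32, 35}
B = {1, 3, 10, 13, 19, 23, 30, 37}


Set A = {3, 10, 11, 15, 25, 28, 29, 32, 35}
Set B = {1, 3, 10, 13, 19, 23, 30, 37}
A \ B includes elements in A that are not in B.
Check each element of A:
3 (in B, remove), 10 (in B, remove), 11 (not in B, keep), 15 (not in B, keep), 25 (not in B, keep), 28 (not in B, keep), 29 (not in B, keep), 32 (not in B, keep), 35 (not in B, keep)
A \ B = {11, 15, 25, 28, 29, 32, 35}

{11, 15, 25, 28, 29, 32, 35}


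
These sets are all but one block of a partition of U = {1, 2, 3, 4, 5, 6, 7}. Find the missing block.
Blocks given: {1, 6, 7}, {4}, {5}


U = {1, 2, 3, 4, 5, 6, 7}
Shown blocks: {1, 6, 7}, {4}, {5}
A partition's blocks are pairwise disjoint and cover U, so the missing block = U \ (union of shown blocks).
Union of shown blocks: {1, 4, 5, 6, 7}
Missing block = U \ (union) = {2, 3}

{2, 3}


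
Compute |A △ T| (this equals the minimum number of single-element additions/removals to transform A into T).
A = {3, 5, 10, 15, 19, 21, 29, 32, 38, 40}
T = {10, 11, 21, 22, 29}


Set A = {3, 5, 10, 15, 19, 21, 29, 32, 38, 40}
Set T = {10, 11, 21, 22, 29}
Elements to remove from A (in A, not in T): {3, 5, 15, 19, 32, 38, 40} → 7 removals
Elements to add to A (in T, not in A): {11, 22} → 2 additions
Total edits = 7 + 2 = 9

9


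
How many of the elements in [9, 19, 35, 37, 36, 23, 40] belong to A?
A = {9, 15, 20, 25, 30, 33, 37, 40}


Set A = {9, 15, 20, 25, 30, 33, 37, 40}
Candidates: [9, 19, 35, 37, 36, 23, 40]
Check each candidate:
9 ∈ A, 19 ∉ A, 35 ∉ A, 37 ∈ A, 36 ∉ A, 23 ∉ A, 40 ∈ A
Count of candidates in A: 3

3


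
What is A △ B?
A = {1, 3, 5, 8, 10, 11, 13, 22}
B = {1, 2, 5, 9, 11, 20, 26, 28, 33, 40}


Set A = {1, 3, 5, 8, 10, 11, 13, 22}
Set B = {1, 2, 5, 9, 11, 20, 26, 28, 33, 40}
A △ B = (A \ B) ∪ (B \ A)
Elements in A but not B: {3, 8, 10, 13, 22}
Elements in B but not A: {2, 9, 20, 26, 28, 33, 40}
A △ B = {2, 3, 8, 9, 10, 13, 20, 22, 26, 28, 33, 40}

{2, 3, 8, 9, 10, 13, 20, 22, 26, 28, 33, 40}


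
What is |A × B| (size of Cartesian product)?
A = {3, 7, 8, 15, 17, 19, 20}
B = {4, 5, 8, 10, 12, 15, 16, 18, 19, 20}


Set A = {3, 7, 8, 15, 17, 19, 20} has 7 elements.
Set B = {4, 5, 8, 10, 12, 15, 16, 18, 19, 20} has 10 elements.
|A × B| = |A| × |B| = 7 × 10 = 70

70


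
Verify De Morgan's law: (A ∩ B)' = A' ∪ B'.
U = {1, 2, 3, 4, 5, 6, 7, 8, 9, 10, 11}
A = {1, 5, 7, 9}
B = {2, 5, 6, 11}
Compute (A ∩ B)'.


U = {1, 2, 3, 4, 5, 6, 7, 8, 9, 10, 11}
A = {1, 5, 7, 9}, B = {2, 5, 6, 11}
A ∩ B = {5}
(A ∩ B)' = U \ (A ∩ B) = {1, 2, 3, 4, 6, 7, 8, 9, 10, 11}
Verification via A' ∪ B': A' = {2, 3, 4, 6, 8, 10, 11}, B' = {1, 3, 4, 7, 8, 9, 10}
A' ∪ B' = {1, 2, 3, 4, 6, 7, 8, 9, 10, 11} ✓

{1, 2, 3, 4, 6, 7, 8, 9, 10, 11}


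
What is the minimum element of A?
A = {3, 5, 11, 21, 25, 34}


Set A = {3, 5, 11, 21, 25, 34}
Elements in ascending order: 3, 5, 11, 21, 25, 34
The smallest element is 3.

3


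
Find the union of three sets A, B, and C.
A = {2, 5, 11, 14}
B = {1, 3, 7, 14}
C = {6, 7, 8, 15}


Set A = {2, 5, 11, 14}
Set B = {1, 3, 7, 14}
Set C = {6, 7, 8, 15}
First, A ∪ B = {1, 2, 3, 5, 7, 11, 14}
Then, (A ∪ B) ∪ C = {1, 2, 3, 5, 6, 7, 8, 11, 14, 15}

{1, 2, 3, 5, 6, 7, 8, 11, 14, 15}


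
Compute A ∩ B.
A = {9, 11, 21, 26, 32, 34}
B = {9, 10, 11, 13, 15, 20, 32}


Set A = {9, 11, 21, 26, 32, 34}
Set B = {9, 10, 11, 13, 15, 20, 32}
A ∩ B includes only elements in both sets.
Check each element of A against B:
9 ✓, 11 ✓, 21 ✗, 26 ✗, 32 ✓, 34 ✗
A ∩ B = {9, 11, 32}

{9, 11, 32}


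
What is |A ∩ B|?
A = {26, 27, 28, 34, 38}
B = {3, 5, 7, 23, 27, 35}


Set A = {26, 27, 28, 34, 38}
Set B = {3, 5, 7, 23, 27, 35}
A ∩ B = {27}
|A ∩ B| = 1

1


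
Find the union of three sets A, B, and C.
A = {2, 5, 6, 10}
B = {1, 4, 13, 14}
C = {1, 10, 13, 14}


Set A = {2, 5, 6, 10}
Set B = {1, 4, 13, 14}
Set C = {1, 10, 13, 14}
First, A ∪ B = {1, 2, 4, 5, 6, 10, 13, 14}
Then, (A ∪ B) ∪ C = {1, 2, 4, 5, 6, 10, 13, 14}

{1, 2, 4, 5, 6, 10, 13, 14}


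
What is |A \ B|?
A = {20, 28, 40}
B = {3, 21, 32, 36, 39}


Set A = {20, 28, 40}
Set B = {3, 21, 32, 36, 39}
A \ B = {20, 28, 40}
|A \ B| = 3

3


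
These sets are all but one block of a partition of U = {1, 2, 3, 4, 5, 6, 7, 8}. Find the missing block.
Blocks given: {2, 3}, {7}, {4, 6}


U = {1, 2, 3, 4, 5, 6, 7, 8}
Shown blocks: {2, 3}, {7}, {4, 6}
A partition's blocks are pairwise disjoint and cover U, so the missing block = U \ (union of shown blocks).
Union of shown blocks: {2, 3, 4, 6, 7}
Missing block = U \ (union) = {1, 5, 8}

{1, 5, 8}


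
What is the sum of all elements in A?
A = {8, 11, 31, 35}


Set A = {8, 11, 31, 35}
Sum = 8 + 11 + 31 + 35 = 85

85


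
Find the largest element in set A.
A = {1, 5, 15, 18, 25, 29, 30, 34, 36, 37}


Set A = {1, 5, 15, 18, 25, 29, 30, 34, 36, 37}
Elements in ascending order: 1, 5, 15, 18, 25, 29, 30, 34, 36, 37
The largest element is 37.

37


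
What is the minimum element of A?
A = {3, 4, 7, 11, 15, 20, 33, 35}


Set A = {3, 4, 7, 11, 15, 20, 33, 35}
Elements in ascending order: 3, 4, 7, 11, 15, 20, 33, 35
The smallest element is 3.

3


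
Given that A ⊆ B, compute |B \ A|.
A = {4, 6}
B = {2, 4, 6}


Set A = {4, 6}, |A| = 2
Set B = {2, 4, 6}, |B| = 3
Since A ⊆ B: B \ A = {2}
|B| - |A| = 3 - 2 = 1

1


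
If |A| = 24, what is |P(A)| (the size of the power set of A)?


The set has 24 elements.
The power set contains all possible subsets.
|P(A)| = 2^|A| = 2^24 = 16777216

16777216


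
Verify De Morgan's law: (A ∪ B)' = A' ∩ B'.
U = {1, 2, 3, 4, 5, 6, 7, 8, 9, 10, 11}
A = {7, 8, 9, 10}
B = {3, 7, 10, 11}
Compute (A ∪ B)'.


U = {1, 2, 3, 4, 5, 6, 7, 8, 9, 10, 11}
A = {7, 8, 9, 10}, B = {3, 7, 10, 11}
A ∪ B = {3, 7, 8, 9, 10, 11}
(A ∪ B)' = U \ (A ∪ B) = {1, 2, 4, 5, 6}
Verification via A' ∩ B': A' = {1, 2, 3, 4, 5, 6, 11}, B' = {1, 2, 4, 5, 6, 8, 9}
A' ∩ B' = {1, 2, 4, 5, 6} ✓

{1, 2, 4, 5, 6}


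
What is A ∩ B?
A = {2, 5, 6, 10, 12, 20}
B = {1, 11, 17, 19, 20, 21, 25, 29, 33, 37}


Set A = {2, 5, 6, 10, 12, 20}
Set B = {1, 11, 17, 19, 20, 21, 25, 29, 33, 37}
A ∩ B includes only elements in both sets.
Check each element of A against B:
2 ✗, 5 ✗, 6 ✗, 10 ✗, 12 ✗, 20 ✓
A ∩ B = {20}

{20}


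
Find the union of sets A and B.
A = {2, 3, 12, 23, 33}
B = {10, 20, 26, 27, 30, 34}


Set A = {2, 3, 12, 23, 33}
Set B = {10, 20, 26, 27, 30, 34}
A ∪ B includes all elements in either set.
Elements from A: {2, 3, 12, 23, 33}
Elements from B not already included: {10, 20, 26, 27, 30, 34}
A ∪ B = {2, 3, 10, 12, 20, 23, 26, 27, 30, 33, 34}

{2, 3, 10, 12, 20, 23, 26, 27, 30, 33, 34}


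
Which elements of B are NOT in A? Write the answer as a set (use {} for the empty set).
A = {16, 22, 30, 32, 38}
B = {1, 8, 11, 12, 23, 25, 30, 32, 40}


Set A = {16, 22, 30, 32, 38}
Set B = {1, 8, 11, 12, 23, 25, 30, 32, 40}
Check each element of B against A:
1 ∉ A (include), 8 ∉ A (include), 11 ∉ A (include), 12 ∉ A (include), 23 ∉ A (include), 25 ∉ A (include), 30 ∈ A, 32 ∈ A, 40 ∉ A (include)
Elements of B not in A: {1, 8, 11, 12, 23, 25, 40}

{1, 8, 11, 12, 23, 25, 40}


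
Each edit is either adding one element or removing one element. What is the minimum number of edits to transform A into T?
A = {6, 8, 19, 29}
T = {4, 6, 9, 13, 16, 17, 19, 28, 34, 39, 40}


Set A = {6, 8, 19, 29}
Set T = {4, 6, 9, 13, 16, 17, 19, 28, 34, 39, 40}
Elements to remove from A (in A, not in T): {8, 29} → 2 removals
Elements to add to A (in T, not in A): {4, 9, 13, 16, 17, 28, 34, 39, 40} → 9 additions
Total edits = 2 + 9 = 11

11


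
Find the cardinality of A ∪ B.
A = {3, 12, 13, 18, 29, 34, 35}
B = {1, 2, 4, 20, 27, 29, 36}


Set A = {3, 12, 13, 18, 29, 34, 35}, |A| = 7
Set B = {1, 2, 4, 20, 27, 29, 36}, |B| = 7
A ∩ B = {29}, |A ∩ B| = 1
|A ∪ B| = |A| + |B| - |A ∩ B| = 7 + 7 - 1 = 13

13


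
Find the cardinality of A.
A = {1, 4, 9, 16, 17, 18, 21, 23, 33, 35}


Set A = {1, 4, 9, 16, 17, 18, 21, 23, 33, 35}
Listing elements: 1, 4, 9, 16, 17, 18, 21, 23, 33, 35
Counting: 10 elements
|A| = 10

10


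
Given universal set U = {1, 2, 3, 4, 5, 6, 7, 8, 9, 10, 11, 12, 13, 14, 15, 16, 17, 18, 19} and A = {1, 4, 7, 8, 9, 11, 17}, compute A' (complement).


Universal set U = {1, 2, 3, 4, 5, 6, 7, 8, 9, 10, 11, 12, 13, 14, 15, 16, 17, 18, 19}
Set A = {1, 4, 7, 8, 9, 11, 17}
A' = U \ A = elements in U but not in A
Checking each element of U:
1 (in A, exclude), 2 (not in A, include), 3 (not in A, include), 4 (in A, exclude), 5 (not in A, include), 6 (not in A, include), 7 (in A, exclude), 8 (in A, exclude), 9 (in A, exclude), 10 (not in A, include), 11 (in A, exclude), 12 (not in A, include), 13 (not in A, include), 14 (not in A, include), 15 (not in A, include), 16 (not in A, include), 17 (in A, exclude), 18 (not in A, include), 19 (not in A, include)
A' = {2, 3, 5, 6, 10, 12, 13, 14, 15, 16, 18, 19}

{2, 3, 5, 6, 10, 12, 13, 14, 15, 16, 18, 19}


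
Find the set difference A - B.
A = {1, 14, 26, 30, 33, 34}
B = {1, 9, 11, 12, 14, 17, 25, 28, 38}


Set A = {1, 14, 26, 30, 33, 34}
Set B = {1, 9, 11, 12, 14, 17, 25, 28, 38}
A \ B includes elements in A that are not in B.
Check each element of A:
1 (in B, remove), 14 (in B, remove), 26 (not in B, keep), 30 (not in B, keep), 33 (not in B, keep), 34 (not in B, keep)
A \ B = {26, 30, 33, 34}

{26, 30, 33, 34}


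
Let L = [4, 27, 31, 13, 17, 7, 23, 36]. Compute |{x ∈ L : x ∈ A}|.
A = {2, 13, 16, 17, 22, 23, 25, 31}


Set A = {2, 13, 16, 17, 22, 23, 25, 31}
Candidates: [4, 27, 31, 13, 17, 7, 23, 36]
Check each candidate:
4 ∉ A, 27 ∉ A, 31 ∈ A, 13 ∈ A, 17 ∈ A, 7 ∉ A, 23 ∈ A, 36 ∉ A
Count of candidates in A: 4

4


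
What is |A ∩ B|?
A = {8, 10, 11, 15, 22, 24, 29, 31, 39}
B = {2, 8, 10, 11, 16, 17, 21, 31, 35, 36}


Set A = {8, 10, 11, 15, 22, 24, 29, 31, 39}
Set B = {2, 8, 10, 11, 16, 17, 21, 31, 35, 36}
A ∩ B = {8, 10, 11, 31}
|A ∩ B| = 4

4


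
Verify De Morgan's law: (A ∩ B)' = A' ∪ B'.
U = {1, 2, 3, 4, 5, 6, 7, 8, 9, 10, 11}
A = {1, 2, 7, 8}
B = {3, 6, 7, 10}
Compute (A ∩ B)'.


U = {1, 2, 3, 4, 5, 6, 7, 8, 9, 10, 11}
A = {1, 2, 7, 8}, B = {3, 6, 7, 10}
A ∩ B = {7}
(A ∩ B)' = U \ (A ∩ B) = {1, 2, 3, 4, 5, 6, 8, 9, 10, 11}
Verification via A' ∪ B': A' = {3, 4, 5, 6, 9, 10, 11}, B' = {1, 2, 4, 5, 8, 9, 11}
A' ∪ B' = {1, 2, 3, 4, 5, 6, 8, 9, 10, 11} ✓

{1, 2, 3, 4, 5, 6, 8, 9, 10, 11}


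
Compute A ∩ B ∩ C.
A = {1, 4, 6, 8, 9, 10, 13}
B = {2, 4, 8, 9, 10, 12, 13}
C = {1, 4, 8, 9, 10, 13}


Set A = {1, 4, 6, 8, 9, 10, 13}
Set B = {2, 4, 8, 9, 10, 12, 13}
Set C = {1, 4, 8, 9, 10, 13}
First, A ∩ B = {4, 8, 9, 10, 13}
Then, (A ∩ B) ∩ C = {4, 8, 9, 10, 13}

{4, 8, 9, 10, 13}


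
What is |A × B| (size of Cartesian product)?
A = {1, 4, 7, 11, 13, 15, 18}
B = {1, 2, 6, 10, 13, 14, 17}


Set A = {1, 4, 7, 11, 13, 15, 18} has 7 elements.
Set B = {1, 2, 6, 10, 13, 14, 17} has 7 elements.
|A × B| = |A| × |B| = 7 × 7 = 49

49


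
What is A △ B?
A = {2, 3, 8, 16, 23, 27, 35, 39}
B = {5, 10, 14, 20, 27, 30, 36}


Set A = {2, 3, 8, 16, 23, 27, 35, 39}
Set B = {5, 10, 14, 20, 27, 30, 36}
A △ B = (A \ B) ∪ (B \ A)
Elements in A but not B: {2, 3, 8, 16, 23, 35, 39}
Elements in B but not A: {5, 10, 14, 20, 30, 36}
A △ B = {2, 3, 5, 8, 10, 14, 16, 20, 23, 30, 35, 36, 39}

{2, 3, 5, 8, 10, 14, 16, 20, 23, 30, 35, 36, 39}


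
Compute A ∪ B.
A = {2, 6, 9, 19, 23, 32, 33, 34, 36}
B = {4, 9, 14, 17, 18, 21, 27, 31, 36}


Set A = {2, 6, 9, 19, 23, 32, 33, 34, 36}
Set B = {4, 9, 14, 17, 18, 21, 27, 31, 36}
A ∪ B includes all elements in either set.
Elements from A: {2, 6, 9, 19, 23, 32, 33, 34, 36}
Elements from B not already included: {4, 14, 17, 18, 21, 27, 31}
A ∪ B = {2, 4, 6, 9, 14, 17, 18, 19, 21, 23, 27, 31, 32, 33, 34, 36}

{2, 4, 6, 9, 14, 17, 18, 19, 21, 23, 27, 31, 32, 33, 34, 36}


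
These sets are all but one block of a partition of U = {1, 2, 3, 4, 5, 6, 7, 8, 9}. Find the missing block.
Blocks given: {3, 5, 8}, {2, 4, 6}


U = {1, 2, 3, 4, 5, 6, 7, 8, 9}
Shown blocks: {3, 5, 8}, {2, 4, 6}
A partition's blocks are pairwise disjoint and cover U, so the missing block = U \ (union of shown blocks).
Union of shown blocks: {2, 3, 4, 5, 6, 8}
Missing block = U \ (union) = {1, 7, 9}

{1, 7, 9}


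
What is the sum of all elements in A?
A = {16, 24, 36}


Set A = {16, 24, 36}
Sum = 16 + 24 + 36 = 76

76


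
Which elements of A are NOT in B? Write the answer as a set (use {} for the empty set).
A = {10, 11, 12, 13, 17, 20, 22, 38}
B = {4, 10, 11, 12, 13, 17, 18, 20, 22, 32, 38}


Set A = {10, 11, 12, 13, 17, 20, 22, 38}
Set B = {4, 10, 11, 12, 13, 17, 18, 20, 22, 32, 38}
Check each element of A against B:
10 ∈ B, 11 ∈ B, 12 ∈ B, 13 ∈ B, 17 ∈ B, 20 ∈ B, 22 ∈ B, 38 ∈ B
Elements of A not in B: {}

{}


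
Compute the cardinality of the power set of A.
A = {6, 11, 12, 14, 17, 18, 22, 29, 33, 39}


Set A = {6, 11, 12, 14, 17, 18, 22, 29, 33, 39}
|A| = 10
The power set P(A) contains all subsets of A.
|P(A)| = 2^|A| = 2^10 = 1024

1024


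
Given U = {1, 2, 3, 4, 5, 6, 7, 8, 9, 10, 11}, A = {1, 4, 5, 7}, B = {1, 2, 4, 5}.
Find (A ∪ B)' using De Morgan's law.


U = {1, 2, 3, 4, 5, 6, 7, 8, 9, 10, 11}
A = {1, 4, 5, 7}, B = {1, 2, 4, 5}
A ∪ B = {1, 2, 4, 5, 7}
(A ∪ B)' = U \ (A ∪ B) = {3, 6, 8, 9, 10, 11}
Verification via A' ∩ B': A' = {2, 3, 6, 8, 9, 10, 11}, B' = {3, 6, 7, 8, 9, 10, 11}
A' ∩ B' = {3, 6, 8, 9, 10, 11} ✓

{3, 6, 8, 9, 10, 11}


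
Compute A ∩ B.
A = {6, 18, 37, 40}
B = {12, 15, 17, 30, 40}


Set A = {6, 18, 37, 40}
Set B = {12, 15, 17, 30, 40}
A ∩ B includes only elements in both sets.
Check each element of A against B:
6 ✗, 18 ✗, 37 ✗, 40 ✓
A ∩ B = {40}

{40}


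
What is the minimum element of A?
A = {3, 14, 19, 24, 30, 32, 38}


Set A = {3, 14, 19, 24, 30, 32, 38}
Elements in ascending order: 3, 14, 19, 24, 30, 32, 38
The smallest element is 3.

3


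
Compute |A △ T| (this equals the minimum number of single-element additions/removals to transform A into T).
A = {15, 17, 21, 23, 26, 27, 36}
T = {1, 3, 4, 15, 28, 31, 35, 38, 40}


Set A = {15, 17, 21, 23, 26, 27, 36}
Set T = {1, 3, 4, 15, 28, 31, 35, 38, 40}
Elements to remove from A (in A, not in T): {17, 21, 23, 26, 27, 36} → 6 removals
Elements to add to A (in T, not in A): {1, 3, 4, 28, 31, 35, 38, 40} → 8 additions
Total edits = 6 + 8 = 14

14


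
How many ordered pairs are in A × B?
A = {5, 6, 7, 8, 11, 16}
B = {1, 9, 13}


Set A = {5, 6, 7, 8, 11, 16} has 6 elements.
Set B = {1, 9, 13} has 3 elements.
|A × B| = |A| × |B| = 6 × 3 = 18

18


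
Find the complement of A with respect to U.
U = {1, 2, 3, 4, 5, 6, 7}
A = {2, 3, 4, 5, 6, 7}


Universal set U = {1, 2, 3, 4, 5, 6, 7}
Set A = {2, 3, 4, 5, 6, 7}
A' = U \ A = elements in U but not in A
Checking each element of U:
1 (not in A, include), 2 (in A, exclude), 3 (in A, exclude), 4 (in A, exclude), 5 (in A, exclude), 6 (in A, exclude), 7 (in A, exclude)
A' = {1}

{1}


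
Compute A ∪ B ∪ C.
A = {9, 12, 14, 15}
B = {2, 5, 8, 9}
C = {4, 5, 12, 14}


Set A = {9, 12, 14, 15}
Set B = {2, 5, 8, 9}
Set C = {4, 5, 12, 14}
First, A ∪ B = {2, 5, 8, 9, 12, 14, 15}
Then, (A ∪ B) ∪ C = {2, 4, 5, 8, 9, 12, 14, 15}

{2, 4, 5, 8, 9, 12, 14, 15}


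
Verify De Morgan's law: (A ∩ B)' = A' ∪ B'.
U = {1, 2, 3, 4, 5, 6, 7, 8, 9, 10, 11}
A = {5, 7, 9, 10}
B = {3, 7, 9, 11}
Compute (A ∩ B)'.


U = {1, 2, 3, 4, 5, 6, 7, 8, 9, 10, 11}
A = {5, 7, 9, 10}, B = {3, 7, 9, 11}
A ∩ B = {7, 9}
(A ∩ B)' = U \ (A ∩ B) = {1, 2, 3, 4, 5, 6, 8, 10, 11}
Verification via A' ∪ B': A' = {1, 2, 3, 4, 6, 8, 11}, B' = {1, 2, 4, 5, 6, 8, 10}
A' ∪ B' = {1, 2, 3, 4, 5, 6, 8, 10, 11} ✓

{1, 2, 3, 4, 5, 6, 8, 10, 11}


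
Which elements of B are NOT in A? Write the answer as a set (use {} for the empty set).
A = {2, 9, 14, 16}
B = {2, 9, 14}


Set A = {2, 9, 14, 16}
Set B = {2, 9, 14}
Check each element of B against A:
2 ∈ A, 9 ∈ A, 14 ∈ A
Elements of B not in A: {}

{}


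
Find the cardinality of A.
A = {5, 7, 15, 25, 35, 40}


Set A = {5, 7, 15, 25, 35, 40}
Listing elements: 5, 7, 15, 25, 35, 40
Counting: 6 elements
|A| = 6

6


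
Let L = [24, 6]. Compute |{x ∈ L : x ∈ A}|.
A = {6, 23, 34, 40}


Set A = {6, 23, 34, 40}
Candidates: [24, 6]
Check each candidate:
24 ∉ A, 6 ∈ A
Count of candidates in A: 1

1


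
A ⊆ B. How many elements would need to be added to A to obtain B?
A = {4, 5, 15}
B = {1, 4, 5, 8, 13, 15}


Set A = {4, 5, 15}, |A| = 3
Set B = {1, 4, 5, 8, 13, 15}, |B| = 6
Since A ⊆ B: B \ A = {1, 8, 13}
|B| - |A| = 6 - 3 = 3

3


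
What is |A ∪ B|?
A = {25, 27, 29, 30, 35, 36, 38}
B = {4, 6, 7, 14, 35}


Set A = {25, 27, 29, 30, 35, 36, 38}, |A| = 7
Set B = {4, 6, 7, 14, 35}, |B| = 5
A ∩ B = {35}, |A ∩ B| = 1
|A ∪ B| = |A| + |B| - |A ∩ B| = 7 + 5 - 1 = 11

11


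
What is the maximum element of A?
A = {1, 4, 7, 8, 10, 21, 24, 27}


Set A = {1, 4, 7, 8, 10, 21, 24, 27}
Elements in ascending order: 1, 4, 7, 8, 10, 21, 24, 27
The largest element is 27.

27


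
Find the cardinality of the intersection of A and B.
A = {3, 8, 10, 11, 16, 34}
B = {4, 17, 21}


Set A = {3, 8, 10, 11, 16, 34}
Set B = {4, 17, 21}
A ∩ B = {}
|A ∩ B| = 0

0


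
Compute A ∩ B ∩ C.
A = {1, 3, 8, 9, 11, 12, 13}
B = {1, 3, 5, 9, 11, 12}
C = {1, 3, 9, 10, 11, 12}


Set A = {1, 3, 8, 9, 11, 12, 13}
Set B = {1, 3, 5, 9, 11, 12}
Set C = {1, 3, 9, 10, 11, 12}
First, A ∩ B = {1, 3, 9, 11, 12}
Then, (A ∩ B) ∩ C = {1, 3, 9, 11, 12}

{1, 3, 9, 11, 12}


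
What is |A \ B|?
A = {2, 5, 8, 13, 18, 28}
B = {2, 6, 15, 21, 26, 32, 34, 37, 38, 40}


Set A = {2, 5, 8, 13, 18, 28}
Set B = {2, 6, 15, 21, 26, 32, 34, 37, 38, 40}
A \ B = {5, 8, 13, 18, 28}
|A \ B| = 5

5


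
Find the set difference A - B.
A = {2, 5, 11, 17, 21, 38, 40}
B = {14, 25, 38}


Set A = {2, 5, 11, 17, 21, 38, 40}
Set B = {14, 25, 38}
A \ B includes elements in A that are not in B.
Check each element of A:
2 (not in B, keep), 5 (not in B, keep), 11 (not in B, keep), 17 (not in B, keep), 21 (not in B, keep), 38 (in B, remove), 40 (not in B, keep)
A \ B = {2, 5, 11, 17, 21, 40}

{2, 5, 11, 17, 21, 40}


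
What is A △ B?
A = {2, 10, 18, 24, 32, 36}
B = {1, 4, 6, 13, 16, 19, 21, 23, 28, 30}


Set A = {2, 10, 18, 24, 32, 36}
Set B = {1, 4, 6, 13, 16, 19, 21, 23, 28, 30}
A △ B = (A \ B) ∪ (B \ A)
Elements in A but not B: {2, 10, 18, 24, 32, 36}
Elements in B but not A: {1, 4, 6, 13, 16, 19, 21, 23, 28, 30}
A △ B = {1, 2, 4, 6, 10, 13, 16, 18, 19, 21, 23, 24, 28, 30, 32, 36}

{1, 2, 4, 6, 10, 13, 16, 18, 19, 21, 23, 24, 28, 30, 32, 36}


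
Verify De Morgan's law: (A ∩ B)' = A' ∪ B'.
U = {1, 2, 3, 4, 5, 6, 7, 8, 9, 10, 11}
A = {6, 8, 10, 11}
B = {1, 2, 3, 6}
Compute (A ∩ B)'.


U = {1, 2, 3, 4, 5, 6, 7, 8, 9, 10, 11}
A = {6, 8, 10, 11}, B = {1, 2, 3, 6}
A ∩ B = {6}
(A ∩ B)' = U \ (A ∩ B) = {1, 2, 3, 4, 5, 7, 8, 9, 10, 11}
Verification via A' ∪ B': A' = {1, 2, 3, 4, 5, 7, 9}, B' = {4, 5, 7, 8, 9, 10, 11}
A' ∪ B' = {1, 2, 3, 4, 5, 7, 8, 9, 10, 11} ✓

{1, 2, 3, 4, 5, 7, 8, 9, 10, 11}


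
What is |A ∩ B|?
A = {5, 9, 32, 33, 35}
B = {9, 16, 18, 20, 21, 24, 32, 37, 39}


Set A = {5, 9, 32, 33, 35}
Set B = {9, 16, 18, 20, 21, 24, 32, 37, 39}
A ∩ B = {9, 32}
|A ∩ B| = 2

2


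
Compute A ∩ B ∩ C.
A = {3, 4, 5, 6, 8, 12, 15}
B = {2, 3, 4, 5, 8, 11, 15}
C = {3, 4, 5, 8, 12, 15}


Set A = {3, 4, 5, 6, 8, 12, 15}
Set B = {2, 3, 4, 5, 8, 11, 15}
Set C = {3, 4, 5, 8, 12, 15}
First, A ∩ B = {3, 4, 5, 8, 15}
Then, (A ∩ B) ∩ C = {3, 4, 5, 8, 15}

{3, 4, 5, 8, 15}


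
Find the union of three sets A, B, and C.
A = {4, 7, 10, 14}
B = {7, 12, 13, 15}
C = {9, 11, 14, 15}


Set A = {4, 7, 10, 14}
Set B = {7, 12, 13, 15}
Set C = {9, 11, 14, 15}
First, A ∪ B = {4, 7, 10, 12, 13, 14, 15}
Then, (A ∪ B) ∪ C = {4, 7, 9, 10, 11, 12, 13, 14, 15}

{4, 7, 9, 10, 11, 12, 13, 14, 15}


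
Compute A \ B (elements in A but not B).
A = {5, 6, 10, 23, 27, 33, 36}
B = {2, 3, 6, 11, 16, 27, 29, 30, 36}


Set A = {5, 6, 10, 23, 27, 33, 36}
Set B = {2, 3, 6, 11, 16, 27, 29, 30, 36}
A \ B includes elements in A that are not in B.
Check each element of A:
5 (not in B, keep), 6 (in B, remove), 10 (not in B, keep), 23 (not in B, keep), 27 (in B, remove), 33 (not in B, keep), 36 (in B, remove)
A \ B = {5, 10, 23, 33}

{5, 10, 23, 33}


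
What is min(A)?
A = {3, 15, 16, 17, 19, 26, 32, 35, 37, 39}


Set A = {3, 15, 16, 17, 19, 26, 32, 35, 37, 39}
Elements in ascending order: 3, 15, 16, 17, 19, 26, 32, 35, 37, 39
The smallest element is 3.

3


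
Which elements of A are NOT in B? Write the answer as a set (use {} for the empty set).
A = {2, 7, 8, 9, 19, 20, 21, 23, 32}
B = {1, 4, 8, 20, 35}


Set A = {2, 7, 8, 9, 19, 20, 21, 23, 32}
Set B = {1, 4, 8, 20, 35}
Check each element of A against B:
2 ∉ B (include), 7 ∉ B (include), 8 ∈ B, 9 ∉ B (include), 19 ∉ B (include), 20 ∈ B, 21 ∉ B (include), 23 ∉ B (include), 32 ∉ B (include)
Elements of A not in B: {2, 7, 9, 19, 21, 23, 32}

{2, 7, 9, 19, 21, 23, 32}


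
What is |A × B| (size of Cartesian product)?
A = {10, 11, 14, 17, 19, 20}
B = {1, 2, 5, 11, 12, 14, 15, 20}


Set A = {10, 11, 14, 17, 19, 20} has 6 elements.
Set B = {1, 2, 5, 11, 12, 14, 15, 20} has 8 elements.
|A × B| = |A| × |B| = 6 × 8 = 48

48


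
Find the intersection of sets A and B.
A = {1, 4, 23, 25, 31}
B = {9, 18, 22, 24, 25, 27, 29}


Set A = {1, 4, 23, 25, 31}
Set B = {9, 18, 22, 24, 25, 27, 29}
A ∩ B includes only elements in both sets.
Check each element of A against B:
1 ✗, 4 ✗, 23 ✗, 25 ✓, 31 ✗
A ∩ B = {25}

{25}


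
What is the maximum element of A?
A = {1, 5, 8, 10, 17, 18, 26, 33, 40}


Set A = {1, 5, 8, 10, 17, 18, 26, 33, 40}
Elements in ascending order: 1, 5, 8, 10, 17, 18, 26, 33, 40
The largest element is 40.

40


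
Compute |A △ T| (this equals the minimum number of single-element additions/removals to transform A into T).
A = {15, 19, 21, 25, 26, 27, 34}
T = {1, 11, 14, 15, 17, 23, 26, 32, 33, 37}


Set A = {15, 19, 21, 25, 26, 27, 34}
Set T = {1, 11, 14, 15, 17, 23, 26, 32, 33, 37}
Elements to remove from A (in A, not in T): {19, 21, 25, 27, 34} → 5 removals
Elements to add to A (in T, not in A): {1, 11, 14, 17, 23, 32, 33, 37} → 8 additions
Total edits = 5 + 8 = 13

13


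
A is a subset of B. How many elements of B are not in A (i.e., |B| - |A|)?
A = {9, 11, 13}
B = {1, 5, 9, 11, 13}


Set A = {9, 11, 13}, |A| = 3
Set B = {1, 5, 9, 11, 13}, |B| = 5
Since A ⊆ B: B \ A = {1, 5}
|B| - |A| = 5 - 3 = 2

2


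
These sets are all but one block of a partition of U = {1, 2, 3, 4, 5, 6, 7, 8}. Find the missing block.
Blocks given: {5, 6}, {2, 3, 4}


U = {1, 2, 3, 4, 5, 6, 7, 8}
Shown blocks: {5, 6}, {2, 3, 4}
A partition's blocks are pairwise disjoint and cover U, so the missing block = U \ (union of shown blocks).
Union of shown blocks: {2, 3, 4, 5, 6}
Missing block = U \ (union) = {1, 7, 8}

{1, 7, 8}


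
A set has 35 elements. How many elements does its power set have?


The set has 35 elements.
The power set contains all possible subsets.
|P(A)| = 2^|A| = 2^35 = 34359738368

34359738368


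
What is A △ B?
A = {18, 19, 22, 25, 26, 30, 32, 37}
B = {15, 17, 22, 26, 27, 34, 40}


Set A = {18, 19, 22, 25, 26, 30, 32, 37}
Set B = {15, 17, 22, 26, 27, 34, 40}
A △ B = (A \ B) ∪ (B \ A)
Elements in A but not B: {18, 19, 25, 30, 32, 37}
Elements in B but not A: {15, 17, 27, 34, 40}
A △ B = {15, 17, 18, 19, 25, 27, 30, 32, 34, 37, 40}

{15, 17, 18, 19, 25, 27, 30, 32, 34, 37, 40}


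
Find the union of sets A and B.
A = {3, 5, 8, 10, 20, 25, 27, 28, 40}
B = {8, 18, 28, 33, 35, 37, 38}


Set A = {3, 5, 8, 10, 20, 25, 27, 28, 40}
Set B = {8, 18, 28, 33, 35, 37, 38}
A ∪ B includes all elements in either set.
Elements from A: {3, 5, 8, 10, 20, 25, 27, 28, 40}
Elements from B not already included: {18, 33, 35, 37, 38}
A ∪ B = {3, 5, 8, 10, 18, 20, 25, 27, 28, 33, 35, 37, 38, 40}

{3, 5, 8, 10, 18, 20, 25, 27, 28, 33, 35, 37, 38, 40}


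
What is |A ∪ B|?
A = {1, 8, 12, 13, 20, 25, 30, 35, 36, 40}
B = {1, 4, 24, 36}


Set A = {1, 8, 12, 13, 20, 25, 30, 35, 36, 40}, |A| = 10
Set B = {1, 4, 24, 36}, |B| = 4
A ∩ B = {1, 36}, |A ∩ B| = 2
|A ∪ B| = |A| + |B| - |A ∩ B| = 10 + 4 - 2 = 12

12


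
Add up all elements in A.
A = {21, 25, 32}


Set A = {21, 25, 32}
Sum = 21 + 25 + 32 = 78

78


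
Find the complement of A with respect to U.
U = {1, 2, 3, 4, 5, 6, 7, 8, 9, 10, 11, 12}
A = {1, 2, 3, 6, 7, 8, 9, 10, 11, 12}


Universal set U = {1, 2, 3, 4, 5, 6, 7, 8, 9, 10, 11, 12}
Set A = {1, 2, 3, 6, 7, 8, 9, 10, 11, 12}
A' = U \ A = elements in U but not in A
Checking each element of U:
1 (in A, exclude), 2 (in A, exclude), 3 (in A, exclude), 4 (not in A, include), 5 (not in A, include), 6 (in A, exclude), 7 (in A, exclude), 8 (in A, exclude), 9 (in A, exclude), 10 (in A, exclude), 11 (in A, exclude), 12 (in A, exclude)
A' = {4, 5}

{4, 5}


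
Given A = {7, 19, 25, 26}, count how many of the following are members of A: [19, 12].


Set A = {7, 19, 25, 26}
Candidates: [19, 12]
Check each candidate:
19 ∈ A, 12 ∉ A
Count of candidates in A: 1

1


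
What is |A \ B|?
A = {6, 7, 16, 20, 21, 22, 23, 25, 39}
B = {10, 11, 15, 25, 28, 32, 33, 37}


Set A = {6, 7, 16, 20, 21, 22, 23, 25, 39}
Set B = {10, 11, 15, 25, 28, 32, 33, 37}
A \ B = {6, 7, 16, 20, 21, 22, 23, 39}
|A \ B| = 8

8


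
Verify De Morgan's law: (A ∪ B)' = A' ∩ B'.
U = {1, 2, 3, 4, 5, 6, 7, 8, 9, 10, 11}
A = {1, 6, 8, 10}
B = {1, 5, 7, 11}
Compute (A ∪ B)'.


U = {1, 2, 3, 4, 5, 6, 7, 8, 9, 10, 11}
A = {1, 6, 8, 10}, B = {1, 5, 7, 11}
A ∪ B = {1, 5, 6, 7, 8, 10, 11}
(A ∪ B)' = U \ (A ∪ B) = {2, 3, 4, 9}
Verification via A' ∩ B': A' = {2, 3, 4, 5, 7, 9, 11}, B' = {2, 3, 4, 6, 8, 9, 10}
A' ∩ B' = {2, 3, 4, 9} ✓

{2, 3, 4, 9}


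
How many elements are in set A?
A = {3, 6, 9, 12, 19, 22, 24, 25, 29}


Set A = {3, 6, 9, 12, 19, 22, 24, 25, 29}
Listing elements: 3, 6, 9, 12, 19, 22, 24, 25, 29
Counting: 9 elements
|A| = 9

9


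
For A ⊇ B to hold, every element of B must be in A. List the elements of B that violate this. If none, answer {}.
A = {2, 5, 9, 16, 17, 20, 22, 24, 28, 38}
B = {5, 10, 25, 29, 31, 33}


Set A = {2, 5, 9, 16, 17, 20, 22, 24, 28, 38}
Set B = {5, 10, 25, 29, 31, 33}
Check each element of B against A:
5 ∈ A, 10 ∉ A (include), 25 ∉ A (include), 29 ∉ A (include), 31 ∉ A (include), 33 ∉ A (include)
Elements of B not in A: {10, 25, 29, 31, 33}

{10, 25, 29, 31, 33}


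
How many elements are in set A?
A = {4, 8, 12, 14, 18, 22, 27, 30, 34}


Set A = {4, 8, 12, 14, 18, 22, 27, 30, 34}
Listing elements: 4, 8, 12, 14, 18, 22, 27, 30, 34
Counting: 9 elements
|A| = 9

9


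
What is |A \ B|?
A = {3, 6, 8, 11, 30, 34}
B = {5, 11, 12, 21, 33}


Set A = {3, 6, 8, 11, 30, 34}
Set B = {5, 11, 12, 21, 33}
A \ B = {3, 6, 8, 30, 34}
|A \ B| = 5

5


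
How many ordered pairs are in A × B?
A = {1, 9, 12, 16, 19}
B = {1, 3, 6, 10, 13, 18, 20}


Set A = {1, 9, 12, 16, 19} has 5 elements.
Set B = {1, 3, 6, 10, 13, 18, 20} has 7 elements.
|A × B| = |A| × |B| = 5 × 7 = 35

35


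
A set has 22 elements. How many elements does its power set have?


The set has 22 elements.
The power set contains all possible subsets.
|P(A)| = 2^|A| = 2^22 = 4194304

4194304


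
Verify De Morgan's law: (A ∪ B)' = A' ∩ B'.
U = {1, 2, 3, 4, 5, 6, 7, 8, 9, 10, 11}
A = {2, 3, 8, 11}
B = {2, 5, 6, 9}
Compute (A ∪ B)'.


U = {1, 2, 3, 4, 5, 6, 7, 8, 9, 10, 11}
A = {2, 3, 8, 11}, B = {2, 5, 6, 9}
A ∪ B = {2, 3, 5, 6, 8, 9, 11}
(A ∪ B)' = U \ (A ∪ B) = {1, 4, 7, 10}
Verification via A' ∩ B': A' = {1, 4, 5, 6, 7, 9, 10}, B' = {1, 3, 4, 7, 8, 10, 11}
A' ∩ B' = {1, 4, 7, 10} ✓

{1, 4, 7, 10}


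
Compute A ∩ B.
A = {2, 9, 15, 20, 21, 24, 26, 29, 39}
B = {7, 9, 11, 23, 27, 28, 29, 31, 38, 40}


Set A = {2, 9, 15, 20, 21, 24, 26, 29, 39}
Set B = {7, 9, 11, 23, 27, 28, 29, 31, 38, 40}
A ∩ B includes only elements in both sets.
Check each element of A against B:
2 ✗, 9 ✓, 15 ✗, 20 ✗, 21 ✗, 24 ✗, 26 ✗, 29 ✓, 39 ✗
A ∩ B = {9, 29}

{9, 29}


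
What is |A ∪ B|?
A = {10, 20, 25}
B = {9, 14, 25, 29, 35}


Set A = {10, 20, 25}, |A| = 3
Set B = {9, 14, 25, 29, 35}, |B| = 5
A ∩ B = {25}, |A ∩ B| = 1
|A ∪ B| = |A| + |B| - |A ∩ B| = 3 + 5 - 1 = 7

7


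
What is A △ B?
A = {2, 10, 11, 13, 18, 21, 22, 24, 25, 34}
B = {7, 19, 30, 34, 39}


Set A = {2, 10, 11, 13, 18, 21, 22, 24, 25, 34}
Set B = {7, 19, 30, 34, 39}
A △ B = (A \ B) ∪ (B \ A)
Elements in A but not B: {2, 10, 11, 13, 18, 21, 22, 24, 25}
Elements in B but not A: {7, 19, 30, 39}
A △ B = {2, 7, 10, 11, 13, 18, 19, 21, 22, 24, 25, 30, 39}

{2, 7, 10, 11, 13, 18, 19, 21, 22, 24, 25, 30, 39}


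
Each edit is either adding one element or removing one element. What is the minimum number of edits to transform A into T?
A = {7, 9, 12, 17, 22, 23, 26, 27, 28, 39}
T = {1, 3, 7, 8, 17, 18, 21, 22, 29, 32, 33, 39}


Set A = {7, 9, 12, 17, 22, 23, 26, 27, 28, 39}
Set T = {1, 3, 7, 8, 17, 18, 21, 22, 29, 32, 33, 39}
Elements to remove from A (in A, not in T): {9, 12, 23, 26, 27, 28} → 6 removals
Elements to add to A (in T, not in A): {1, 3, 8, 18, 21, 29, 32, 33} → 8 additions
Total edits = 6 + 8 = 14

14


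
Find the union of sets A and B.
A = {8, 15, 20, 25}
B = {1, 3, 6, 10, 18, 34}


Set A = {8, 15, 20, 25}
Set B = {1, 3, 6, 10, 18, 34}
A ∪ B includes all elements in either set.
Elements from A: {8, 15, 20, 25}
Elements from B not already included: {1, 3, 6, 10, 18, 34}
A ∪ B = {1, 3, 6, 8, 10, 15, 18, 20, 25, 34}

{1, 3, 6, 8, 10, 15, 18, 20, 25, 34}


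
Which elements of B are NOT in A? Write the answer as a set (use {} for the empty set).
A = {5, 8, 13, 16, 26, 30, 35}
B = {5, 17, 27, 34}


Set A = {5, 8, 13, 16, 26, 30, 35}
Set B = {5, 17, 27, 34}
Check each element of B against A:
5 ∈ A, 17 ∉ A (include), 27 ∉ A (include), 34 ∉ A (include)
Elements of B not in A: {17, 27, 34}

{17, 27, 34}


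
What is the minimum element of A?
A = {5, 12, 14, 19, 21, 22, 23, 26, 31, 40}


Set A = {5, 12, 14, 19, 21, 22, 23, 26, 31, 40}
Elements in ascending order: 5, 12, 14, 19, 21, 22, 23, 26, 31, 40
The smallest element is 5.

5


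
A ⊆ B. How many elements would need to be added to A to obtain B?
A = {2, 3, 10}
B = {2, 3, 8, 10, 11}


Set A = {2, 3, 10}, |A| = 3
Set B = {2, 3, 8, 10, 11}, |B| = 5
Since A ⊆ B: B \ A = {8, 11}
|B| - |A| = 5 - 3 = 2

2


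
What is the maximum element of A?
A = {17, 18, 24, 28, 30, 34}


Set A = {17, 18, 24, 28, 30, 34}
Elements in ascending order: 17, 18, 24, 28, 30, 34
The largest element is 34.

34


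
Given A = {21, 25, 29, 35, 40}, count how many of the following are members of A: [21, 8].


Set A = {21, 25, 29, 35, 40}
Candidates: [21, 8]
Check each candidate:
21 ∈ A, 8 ∉ A
Count of candidates in A: 1

1


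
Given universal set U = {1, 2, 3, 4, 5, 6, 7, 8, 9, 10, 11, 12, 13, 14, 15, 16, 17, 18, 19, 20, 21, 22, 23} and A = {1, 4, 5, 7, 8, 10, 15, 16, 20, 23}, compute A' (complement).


Universal set U = {1, 2, 3, 4, 5, 6, 7, 8, 9, 10, 11, 12, 13, 14, 15, 16, 17, 18, 19, 20, 21, 22, 23}
Set A = {1, 4, 5, 7, 8, 10, 15, 16, 20, 23}
A' = U \ A = elements in U but not in A
Checking each element of U:
1 (in A, exclude), 2 (not in A, include), 3 (not in A, include), 4 (in A, exclude), 5 (in A, exclude), 6 (not in A, include), 7 (in A, exclude), 8 (in A, exclude), 9 (not in A, include), 10 (in A, exclude), 11 (not in A, include), 12 (not in A, include), 13 (not in A, include), 14 (not in A, include), 15 (in A, exclude), 16 (in A, exclude), 17 (not in A, include), 18 (not in A, include), 19 (not in A, include), 20 (in A, exclude), 21 (not in A, include), 22 (not in A, include), 23 (in A, exclude)
A' = {2, 3, 6, 9, 11, 12, 13, 14, 17, 18, 19, 21, 22}

{2, 3, 6, 9, 11, 12, 13, 14, 17, 18, 19, 21, 22}


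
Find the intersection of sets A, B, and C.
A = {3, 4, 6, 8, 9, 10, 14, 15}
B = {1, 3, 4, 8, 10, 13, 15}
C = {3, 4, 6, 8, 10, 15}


Set A = {3, 4, 6, 8, 9, 10, 14, 15}
Set B = {1, 3, 4, 8, 10, 13, 15}
Set C = {3, 4, 6, 8, 10, 15}
First, A ∩ B = {3, 4, 8, 10, 15}
Then, (A ∩ B) ∩ C = {3, 4, 8, 10, 15}

{3, 4, 8, 10, 15}


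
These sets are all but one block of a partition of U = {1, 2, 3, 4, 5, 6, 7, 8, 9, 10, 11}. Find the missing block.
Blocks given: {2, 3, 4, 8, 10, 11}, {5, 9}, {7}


U = {1, 2, 3, 4, 5, 6, 7, 8, 9, 10, 11}
Shown blocks: {2, 3, 4, 8, 10, 11}, {5, 9}, {7}
A partition's blocks are pairwise disjoint and cover U, so the missing block = U \ (union of shown blocks).
Union of shown blocks: {2, 3, 4, 5, 7, 8, 9, 10, 11}
Missing block = U \ (union) = {1, 6}

{1, 6}


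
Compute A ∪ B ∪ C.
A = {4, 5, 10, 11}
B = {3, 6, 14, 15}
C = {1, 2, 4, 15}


Set A = {4, 5, 10, 11}
Set B = {3, 6, 14, 15}
Set C = {1, 2, 4, 15}
First, A ∪ B = {3, 4, 5, 6, 10, 11, 14, 15}
Then, (A ∪ B) ∪ C = {1, 2, 3, 4, 5, 6, 10, 11, 14, 15}

{1, 2, 3, 4, 5, 6, 10, 11, 14, 15}


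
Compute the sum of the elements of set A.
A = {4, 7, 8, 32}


Set A = {4, 7, 8, 32}
Sum = 4 + 7 + 8 + 32 = 51

51


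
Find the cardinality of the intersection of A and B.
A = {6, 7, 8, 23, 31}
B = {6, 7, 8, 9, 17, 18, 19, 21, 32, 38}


Set A = {6, 7, 8, 23, 31}
Set B = {6, 7, 8, 9, 17, 18, 19, 21, 32, 38}
A ∩ B = {6, 7, 8}
|A ∩ B| = 3

3


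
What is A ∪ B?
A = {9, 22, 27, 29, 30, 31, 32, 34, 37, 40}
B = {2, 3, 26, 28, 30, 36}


Set A = {9, 22, 27, 29, 30, 31, 32, 34, 37, 40}
Set B = {2, 3, 26, 28, 30, 36}
A ∪ B includes all elements in either set.
Elements from A: {9, 22, 27, 29, 30, 31, 32, 34, 37, 40}
Elements from B not already included: {2, 3, 26, 28, 36}
A ∪ B = {2, 3, 9, 22, 26, 27, 28, 29, 30, 31, 32, 34, 36, 37, 40}

{2, 3, 9, 22, 26, 27, 28, 29, 30, 31, 32, 34, 36, 37, 40}


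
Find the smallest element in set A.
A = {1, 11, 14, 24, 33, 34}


Set A = {1, 11, 14, 24, 33, 34}
Elements in ascending order: 1, 11, 14, 24, 33, 34
The smallest element is 1.

1


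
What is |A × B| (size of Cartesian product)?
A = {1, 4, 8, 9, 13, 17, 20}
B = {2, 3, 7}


Set A = {1, 4, 8, 9, 13, 17, 20} has 7 elements.
Set B = {2, 3, 7} has 3 elements.
|A × B| = |A| × |B| = 7 × 3 = 21

21


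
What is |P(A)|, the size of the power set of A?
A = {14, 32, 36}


Set A = {14, 32, 36}
|A| = 3
The power set P(A) contains all subsets of A.
|P(A)| = 2^|A| = 2^3 = 8

8


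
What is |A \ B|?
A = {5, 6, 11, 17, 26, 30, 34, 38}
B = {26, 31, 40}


Set A = {5, 6, 11, 17, 26, 30, 34, 38}
Set B = {26, 31, 40}
A \ B = {5, 6, 11, 17, 30, 34, 38}
|A \ B| = 7

7


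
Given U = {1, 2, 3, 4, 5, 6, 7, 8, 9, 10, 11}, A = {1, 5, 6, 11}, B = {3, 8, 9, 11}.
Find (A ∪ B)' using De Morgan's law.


U = {1, 2, 3, 4, 5, 6, 7, 8, 9, 10, 11}
A = {1, 5, 6, 11}, B = {3, 8, 9, 11}
A ∪ B = {1, 3, 5, 6, 8, 9, 11}
(A ∪ B)' = U \ (A ∪ B) = {2, 4, 7, 10}
Verification via A' ∩ B': A' = {2, 3, 4, 7, 8, 9, 10}, B' = {1, 2, 4, 5, 6, 7, 10}
A' ∩ B' = {2, 4, 7, 10} ✓

{2, 4, 7, 10}


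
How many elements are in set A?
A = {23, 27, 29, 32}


Set A = {23, 27, 29, 32}
Listing elements: 23, 27, 29, 32
Counting: 4 elements
|A| = 4

4


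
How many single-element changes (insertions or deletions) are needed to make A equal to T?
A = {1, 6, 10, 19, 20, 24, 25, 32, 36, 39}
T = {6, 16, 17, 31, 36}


Set A = {1, 6, 10, 19, 20, 24, 25, 32, 36, 39}
Set T = {6, 16, 17, 31, 36}
Elements to remove from A (in A, not in T): {1, 10, 19, 20, 24, 25, 32, 39} → 8 removals
Elements to add to A (in T, not in A): {16, 17, 31} → 3 additions
Total edits = 8 + 3 = 11

11


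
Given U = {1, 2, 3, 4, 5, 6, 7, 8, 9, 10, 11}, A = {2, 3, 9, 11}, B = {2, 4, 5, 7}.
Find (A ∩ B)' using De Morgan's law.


U = {1, 2, 3, 4, 5, 6, 7, 8, 9, 10, 11}
A = {2, 3, 9, 11}, B = {2, 4, 5, 7}
A ∩ B = {2}
(A ∩ B)' = U \ (A ∩ B) = {1, 3, 4, 5, 6, 7, 8, 9, 10, 11}
Verification via A' ∪ B': A' = {1, 4, 5, 6, 7, 8, 10}, B' = {1, 3, 6, 8, 9, 10, 11}
A' ∪ B' = {1, 3, 4, 5, 6, 7, 8, 9, 10, 11} ✓

{1, 3, 4, 5, 6, 7, 8, 9, 10, 11}


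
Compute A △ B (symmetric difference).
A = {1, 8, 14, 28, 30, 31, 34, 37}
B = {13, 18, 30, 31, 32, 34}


Set A = {1, 8, 14, 28, 30, 31, 34, 37}
Set B = {13, 18, 30, 31, 32, 34}
A △ B = (A \ B) ∪ (B \ A)
Elements in A but not B: {1, 8, 14, 28, 37}
Elements in B but not A: {13, 18, 32}
A △ B = {1, 8, 13, 14, 18, 28, 32, 37}

{1, 8, 13, 14, 18, 28, 32, 37}


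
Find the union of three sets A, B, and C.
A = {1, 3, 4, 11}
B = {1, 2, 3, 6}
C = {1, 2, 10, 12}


Set A = {1, 3, 4, 11}
Set B = {1, 2, 3, 6}
Set C = {1, 2, 10, 12}
First, A ∪ B = {1, 2, 3, 4, 6, 11}
Then, (A ∪ B) ∪ C = {1, 2, 3, 4, 6, 10, 11, 12}

{1, 2, 3, 4, 6, 10, 11, 12}


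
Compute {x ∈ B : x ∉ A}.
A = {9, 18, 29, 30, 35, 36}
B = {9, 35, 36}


Set A = {9, 18, 29, 30, 35, 36}
Set B = {9, 35, 36}
Check each element of B against A:
9 ∈ A, 35 ∈ A, 36 ∈ A
Elements of B not in A: {}

{}


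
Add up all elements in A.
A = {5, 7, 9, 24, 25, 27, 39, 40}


Set A = {5, 7, 9, 24, 25, 27, 39, 40}
Sum = 5 + 7 + 9 + 24 + 25 + 27 + 39 + 40 = 176

176


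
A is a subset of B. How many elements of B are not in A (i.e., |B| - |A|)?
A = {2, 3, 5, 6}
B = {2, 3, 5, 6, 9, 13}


Set A = {2, 3, 5, 6}, |A| = 4
Set B = {2, 3, 5, 6, 9, 13}, |B| = 6
Since A ⊆ B: B \ A = {9, 13}
|B| - |A| = 6 - 4 = 2

2


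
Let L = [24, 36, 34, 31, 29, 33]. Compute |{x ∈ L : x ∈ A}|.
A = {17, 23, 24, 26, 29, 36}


Set A = {17, 23, 24, 26, 29, 36}
Candidates: [24, 36, 34, 31, 29, 33]
Check each candidate:
24 ∈ A, 36 ∈ A, 34 ∉ A, 31 ∉ A, 29 ∈ A, 33 ∉ A
Count of candidates in A: 3

3


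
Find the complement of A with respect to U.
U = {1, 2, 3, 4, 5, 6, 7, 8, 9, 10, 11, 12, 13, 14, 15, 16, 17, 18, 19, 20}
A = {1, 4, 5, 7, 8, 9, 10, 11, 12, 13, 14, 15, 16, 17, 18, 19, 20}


Universal set U = {1, 2, 3, 4, 5, 6, 7, 8, 9, 10, 11, 12, 13, 14, 15, 16, 17, 18, 19, 20}
Set A = {1, 4, 5, 7, 8, 9, 10, 11, 12, 13, 14, 15, 16, 17, 18, 19, 20}
A' = U \ A = elements in U but not in A
Checking each element of U:
1 (in A, exclude), 2 (not in A, include), 3 (not in A, include), 4 (in A, exclude), 5 (in A, exclude), 6 (not in A, include), 7 (in A, exclude), 8 (in A, exclude), 9 (in A, exclude), 10 (in A, exclude), 11 (in A, exclude), 12 (in A, exclude), 13 (in A, exclude), 14 (in A, exclude), 15 (in A, exclude), 16 (in A, exclude), 17 (in A, exclude), 18 (in A, exclude), 19 (in A, exclude), 20 (in A, exclude)
A' = {2, 3, 6}

{2, 3, 6}
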